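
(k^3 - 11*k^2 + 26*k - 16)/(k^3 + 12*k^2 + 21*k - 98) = (k^2 - 9*k + 8)/(k^2 + 14*k + 49)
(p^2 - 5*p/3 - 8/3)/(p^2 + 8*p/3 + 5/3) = (3*p - 8)/(3*p + 5)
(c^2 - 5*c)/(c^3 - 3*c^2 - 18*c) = (5 - c)/(-c^2 + 3*c + 18)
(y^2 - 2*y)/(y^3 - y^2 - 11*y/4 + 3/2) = 4*y/(4*y^2 + 4*y - 3)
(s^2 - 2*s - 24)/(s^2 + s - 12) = (s - 6)/(s - 3)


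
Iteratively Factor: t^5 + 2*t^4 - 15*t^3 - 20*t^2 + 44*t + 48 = (t + 1)*(t^4 + t^3 - 16*t^2 - 4*t + 48) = (t - 2)*(t + 1)*(t^3 + 3*t^2 - 10*t - 24) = (t - 2)*(t + 1)*(t + 4)*(t^2 - t - 6) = (t - 2)*(t + 1)*(t + 2)*(t + 4)*(t - 3)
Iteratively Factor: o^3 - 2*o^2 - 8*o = (o + 2)*(o^2 - 4*o) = (o - 4)*(o + 2)*(o)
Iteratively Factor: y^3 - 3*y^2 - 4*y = (y - 4)*(y^2 + y) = (y - 4)*(y + 1)*(y)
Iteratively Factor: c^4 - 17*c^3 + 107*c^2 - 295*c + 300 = (c - 3)*(c^3 - 14*c^2 + 65*c - 100) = (c - 4)*(c - 3)*(c^2 - 10*c + 25) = (c - 5)*(c - 4)*(c - 3)*(c - 5)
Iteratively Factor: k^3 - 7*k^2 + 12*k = (k)*(k^2 - 7*k + 12) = k*(k - 3)*(k - 4)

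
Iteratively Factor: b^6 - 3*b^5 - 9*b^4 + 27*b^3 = (b)*(b^5 - 3*b^4 - 9*b^3 + 27*b^2) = b*(b - 3)*(b^4 - 9*b^2) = b^2*(b - 3)*(b^3 - 9*b) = b^3*(b - 3)*(b^2 - 9) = b^3*(b - 3)*(b + 3)*(b - 3)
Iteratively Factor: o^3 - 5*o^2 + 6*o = (o - 2)*(o^2 - 3*o) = o*(o - 2)*(o - 3)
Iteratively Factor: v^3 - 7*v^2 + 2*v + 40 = (v + 2)*(v^2 - 9*v + 20) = (v - 5)*(v + 2)*(v - 4)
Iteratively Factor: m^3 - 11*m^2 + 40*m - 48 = (m - 4)*(m^2 - 7*m + 12) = (m - 4)*(m - 3)*(m - 4)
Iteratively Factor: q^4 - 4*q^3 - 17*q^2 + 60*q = (q + 4)*(q^3 - 8*q^2 + 15*q) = q*(q + 4)*(q^2 - 8*q + 15) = q*(q - 5)*(q + 4)*(q - 3)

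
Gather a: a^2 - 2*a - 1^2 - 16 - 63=a^2 - 2*a - 80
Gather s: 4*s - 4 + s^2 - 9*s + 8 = s^2 - 5*s + 4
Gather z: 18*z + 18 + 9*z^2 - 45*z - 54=9*z^2 - 27*z - 36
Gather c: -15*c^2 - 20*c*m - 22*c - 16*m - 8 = -15*c^2 + c*(-20*m - 22) - 16*m - 8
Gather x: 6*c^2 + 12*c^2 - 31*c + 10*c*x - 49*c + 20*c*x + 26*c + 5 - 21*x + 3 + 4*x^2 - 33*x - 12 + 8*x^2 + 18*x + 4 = 18*c^2 - 54*c + 12*x^2 + x*(30*c - 36)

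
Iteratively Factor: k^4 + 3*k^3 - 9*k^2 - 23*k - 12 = (k + 1)*(k^3 + 2*k^2 - 11*k - 12) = (k + 1)^2*(k^2 + k - 12) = (k - 3)*(k + 1)^2*(k + 4)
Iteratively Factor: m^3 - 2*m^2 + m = (m - 1)*(m^2 - m) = m*(m - 1)*(m - 1)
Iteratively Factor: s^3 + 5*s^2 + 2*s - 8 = (s - 1)*(s^2 + 6*s + 8) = (s - 1)*(s + 2)*(s + 4)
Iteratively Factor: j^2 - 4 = (j + 2)*(j - 2)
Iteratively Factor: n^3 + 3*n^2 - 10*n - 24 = (n - 3)*(n^2 + 6*n + 8) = (n - 3)*(n + 2)*(n + 4)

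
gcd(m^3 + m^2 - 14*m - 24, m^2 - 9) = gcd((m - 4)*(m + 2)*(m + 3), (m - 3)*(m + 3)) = m + 3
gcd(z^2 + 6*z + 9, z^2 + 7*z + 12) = z + 3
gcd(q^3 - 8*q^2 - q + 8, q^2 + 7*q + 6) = q + 1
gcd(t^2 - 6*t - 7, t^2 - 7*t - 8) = t + 1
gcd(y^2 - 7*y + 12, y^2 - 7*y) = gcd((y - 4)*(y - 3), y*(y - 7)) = 1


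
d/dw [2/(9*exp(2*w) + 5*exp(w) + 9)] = (-36*exp(w) - 10)*exp(w)/(9*exp(2*w) + 5*exp(w) + 9)^2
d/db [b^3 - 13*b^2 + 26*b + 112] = 3*b^2 - 26*b + 26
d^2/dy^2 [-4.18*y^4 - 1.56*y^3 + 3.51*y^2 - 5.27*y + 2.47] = -50.16*y^2 - 9.36*y + 7.02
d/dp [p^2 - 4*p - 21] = 2*p - 4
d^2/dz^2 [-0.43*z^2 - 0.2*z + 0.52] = -0.860000000000000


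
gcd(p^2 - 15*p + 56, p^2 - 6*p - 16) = p - 8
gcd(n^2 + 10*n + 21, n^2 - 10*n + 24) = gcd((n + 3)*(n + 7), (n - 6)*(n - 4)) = 1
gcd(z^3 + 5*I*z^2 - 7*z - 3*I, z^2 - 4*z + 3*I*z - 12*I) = z + 3*I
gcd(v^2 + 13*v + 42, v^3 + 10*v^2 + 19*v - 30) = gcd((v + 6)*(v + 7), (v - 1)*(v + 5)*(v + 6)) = v + 6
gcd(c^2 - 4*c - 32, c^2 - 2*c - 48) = c - 8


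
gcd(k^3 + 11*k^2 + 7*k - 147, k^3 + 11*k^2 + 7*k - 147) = k^3 + 11*k^2 + 7*k - 147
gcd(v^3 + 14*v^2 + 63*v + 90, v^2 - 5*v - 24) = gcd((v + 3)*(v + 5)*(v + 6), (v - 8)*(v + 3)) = v + 3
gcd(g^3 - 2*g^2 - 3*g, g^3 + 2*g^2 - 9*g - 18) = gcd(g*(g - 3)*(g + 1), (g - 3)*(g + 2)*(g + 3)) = g - 3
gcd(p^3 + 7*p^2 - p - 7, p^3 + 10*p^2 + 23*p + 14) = p^2 + 8*p + 7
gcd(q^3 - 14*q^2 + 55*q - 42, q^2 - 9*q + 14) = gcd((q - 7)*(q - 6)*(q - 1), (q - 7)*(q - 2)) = q - 7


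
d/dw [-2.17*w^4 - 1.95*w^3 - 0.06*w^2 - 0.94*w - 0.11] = -8.68*w^3 - 5.85*w^2 - 0.12*w - 0.94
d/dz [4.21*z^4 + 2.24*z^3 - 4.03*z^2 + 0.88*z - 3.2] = 16.84*z^3 + 6.72*z^2 - 8.06*z + 0.88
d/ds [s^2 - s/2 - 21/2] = 2*s - 1/2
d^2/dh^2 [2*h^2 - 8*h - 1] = 4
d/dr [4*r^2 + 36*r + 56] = 8*r + 36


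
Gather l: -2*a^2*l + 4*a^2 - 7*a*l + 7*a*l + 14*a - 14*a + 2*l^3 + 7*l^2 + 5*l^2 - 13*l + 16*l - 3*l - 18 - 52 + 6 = -2*a^2*l + 4*a^2 + 2*l^3 + 12*l^2 - 64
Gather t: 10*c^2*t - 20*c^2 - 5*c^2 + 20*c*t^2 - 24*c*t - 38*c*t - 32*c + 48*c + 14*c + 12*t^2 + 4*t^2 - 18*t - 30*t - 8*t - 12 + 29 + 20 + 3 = -25*c^2 + 30*c + t^2*(20*c + 16) + t*(10*c^2 - 62*c - 56) + 40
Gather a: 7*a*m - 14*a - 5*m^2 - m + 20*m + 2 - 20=a*(7*m - 14) - 5*m^2 + 19*m - 18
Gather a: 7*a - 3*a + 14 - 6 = 4*a + 8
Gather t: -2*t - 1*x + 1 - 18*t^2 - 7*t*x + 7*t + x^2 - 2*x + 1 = -18*t^2 + t*(5 - 7*x) + x^2 - 3*x + 2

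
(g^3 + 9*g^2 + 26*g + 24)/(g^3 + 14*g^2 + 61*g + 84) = (g + 2)/(g + 7)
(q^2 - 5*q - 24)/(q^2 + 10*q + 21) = (q - 8)/(q + 7)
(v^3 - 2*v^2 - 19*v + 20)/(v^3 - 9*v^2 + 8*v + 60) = (v^2 + 3*v - 4)/(v^2 - 4*v - 12)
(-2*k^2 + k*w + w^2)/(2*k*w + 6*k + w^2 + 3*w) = (-k + w)/(w + 3)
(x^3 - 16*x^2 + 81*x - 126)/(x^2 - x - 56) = (-x^3 + 16*x^2 - 81*x + 126)/(-x^2 + x + 56)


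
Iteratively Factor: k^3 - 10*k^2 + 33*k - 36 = (k - 3)*(k^2 - 7*k + 12) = (k - 3)^2*(k - 4)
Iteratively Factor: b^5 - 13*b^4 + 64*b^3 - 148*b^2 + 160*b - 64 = (b - 4)*(b^4 - 9*b^3 + 28*b^2 - 36*b + 16) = (b - 4)^2*(b^3 - 5*b^2 + 8*b - 4) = (b - 4)^2*(b - 2)*(b^2 - 3*b + 2) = (b - 4)^2*(b - 2)*(b - 1)*(b - 2)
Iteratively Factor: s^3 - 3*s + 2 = (s + 2)*(s^2 - 2*s + 1) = (s - 1)*(s + 2)*(s - 1)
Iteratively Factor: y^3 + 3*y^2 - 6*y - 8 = (y + 1)*(y^2 + 2*y - 8) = (y - 2)*(y + 1)*(y + 4)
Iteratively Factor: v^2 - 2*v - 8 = (v - 4)*(v + 2)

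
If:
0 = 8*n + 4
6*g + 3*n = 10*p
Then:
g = 5*p/3 + 1/4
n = -1/2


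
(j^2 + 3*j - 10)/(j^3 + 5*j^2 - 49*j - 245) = (j - 2)/(j^2 - 49)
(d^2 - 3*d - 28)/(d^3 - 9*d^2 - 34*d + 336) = (d + 4)/(d^2 - 2*d - 48)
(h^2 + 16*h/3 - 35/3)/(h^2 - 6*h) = (3*h^2 + 16*h - 35)/(3*h*(h - 6))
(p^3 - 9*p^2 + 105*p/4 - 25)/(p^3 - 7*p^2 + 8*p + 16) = (p^2 - 5*p + 25/4)/(p^2 - 3*p - 4)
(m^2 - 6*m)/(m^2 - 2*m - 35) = m*(6 - m)/(-m^2 + 2*m + 35)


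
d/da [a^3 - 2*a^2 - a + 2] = 3*a^2 - 4*a - 1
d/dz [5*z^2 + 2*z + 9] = 10*z + 2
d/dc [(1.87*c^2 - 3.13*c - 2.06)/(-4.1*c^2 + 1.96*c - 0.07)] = (-9.1678*c^2 - 17.1538*c + 4.2567)/(16.81*c^4 - 16.072*c^3 + 4.4156*c^2 - 0.2744*c + 0.0049)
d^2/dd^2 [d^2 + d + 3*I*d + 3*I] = 2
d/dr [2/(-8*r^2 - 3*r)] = 2*(16*r + 3)/(r^2*(8*r + 3)^2)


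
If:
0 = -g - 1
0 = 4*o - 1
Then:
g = -1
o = 1/4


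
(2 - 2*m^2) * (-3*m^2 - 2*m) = 6*m^4 + 4*m^3 - 6*m^2 - 4*m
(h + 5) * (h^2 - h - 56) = h^3 + 4*h^2 - 61*h - 280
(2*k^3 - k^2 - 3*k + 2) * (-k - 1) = -2*k^4 - k^3 + 4*k^2 + k - 2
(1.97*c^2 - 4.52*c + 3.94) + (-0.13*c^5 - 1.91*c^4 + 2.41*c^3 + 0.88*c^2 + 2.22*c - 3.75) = -0.13*c^5 - 1.91*c^4 + 2.41*c^3 + 2.85*c^2 - 2.3*c + 0.19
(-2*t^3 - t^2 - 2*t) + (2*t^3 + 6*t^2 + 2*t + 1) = 5*t^2 + 1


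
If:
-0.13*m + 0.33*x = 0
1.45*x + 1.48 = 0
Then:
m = -2.59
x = -1.02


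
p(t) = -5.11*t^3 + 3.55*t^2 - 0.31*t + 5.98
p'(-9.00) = -1305.94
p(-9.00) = 4021.51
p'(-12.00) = -2293.03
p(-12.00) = 9350.98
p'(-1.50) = -45.45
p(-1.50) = 31.68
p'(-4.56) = -351.45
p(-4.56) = 565.74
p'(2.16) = -56.50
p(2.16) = -29.62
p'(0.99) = -8.31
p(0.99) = 4.19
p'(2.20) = -58.89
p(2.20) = -31.93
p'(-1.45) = -42.84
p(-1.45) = 29.47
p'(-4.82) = -390.68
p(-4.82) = 662.17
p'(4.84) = -325.06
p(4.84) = -491.73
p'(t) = -15.33*t^2 + 7.1*t - 0.31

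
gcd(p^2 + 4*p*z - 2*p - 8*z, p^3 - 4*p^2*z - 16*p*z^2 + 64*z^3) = p + 4*z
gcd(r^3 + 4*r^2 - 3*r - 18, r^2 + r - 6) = r^2 + r - 6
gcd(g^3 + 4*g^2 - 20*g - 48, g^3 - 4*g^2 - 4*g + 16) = g^2 - 2*g - 8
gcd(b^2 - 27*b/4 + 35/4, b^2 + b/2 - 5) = 1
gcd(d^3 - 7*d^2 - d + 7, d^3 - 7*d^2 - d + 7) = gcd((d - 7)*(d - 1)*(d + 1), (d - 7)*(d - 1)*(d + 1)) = d^3 - 7*d^2 - d + 7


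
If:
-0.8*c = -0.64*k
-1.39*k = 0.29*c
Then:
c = 0.00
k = 0.00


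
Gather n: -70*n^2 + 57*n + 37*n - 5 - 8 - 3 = -70*n^2 + 94*n - 16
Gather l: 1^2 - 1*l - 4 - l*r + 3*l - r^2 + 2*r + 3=l*(2 - r) - r^2 + 2*r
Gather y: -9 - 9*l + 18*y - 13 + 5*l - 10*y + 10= -4*l + 8*y - 12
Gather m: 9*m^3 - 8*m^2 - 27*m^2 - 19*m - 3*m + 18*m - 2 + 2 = 9*m^3 - 35*m^2 - 4*m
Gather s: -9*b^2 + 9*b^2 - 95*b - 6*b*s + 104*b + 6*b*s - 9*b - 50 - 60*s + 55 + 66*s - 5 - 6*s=0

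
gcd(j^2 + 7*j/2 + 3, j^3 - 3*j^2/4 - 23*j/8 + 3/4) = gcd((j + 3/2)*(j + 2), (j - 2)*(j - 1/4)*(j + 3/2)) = j + 3/2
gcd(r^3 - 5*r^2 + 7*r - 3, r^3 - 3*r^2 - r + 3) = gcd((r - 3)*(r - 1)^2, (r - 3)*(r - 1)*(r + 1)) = r^2 - 4*r + 3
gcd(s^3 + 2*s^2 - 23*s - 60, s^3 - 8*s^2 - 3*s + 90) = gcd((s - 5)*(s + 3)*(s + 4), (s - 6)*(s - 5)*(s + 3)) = s^2 - 2*s - 15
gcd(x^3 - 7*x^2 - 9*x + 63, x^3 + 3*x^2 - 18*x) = x - 3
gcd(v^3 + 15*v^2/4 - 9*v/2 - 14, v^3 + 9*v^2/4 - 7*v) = v + 4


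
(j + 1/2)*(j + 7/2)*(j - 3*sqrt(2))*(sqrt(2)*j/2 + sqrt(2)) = sqrt(2)*j^4/2 - 3*j^3 + 3*sqrt(2)*j^3 - 18*j^2 + 39*sqrt(2)*j^2/8 - 117*j/4 + 7*sqrt(2)*j/4 - 21/2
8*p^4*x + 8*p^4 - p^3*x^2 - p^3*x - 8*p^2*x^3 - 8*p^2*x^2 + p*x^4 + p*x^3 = (-8*p + x)*(-p + x)*(p + x)*(p*x + p)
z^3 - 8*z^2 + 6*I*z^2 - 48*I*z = z*(z - 8)*(z + 6*I)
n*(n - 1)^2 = n^3 - 2*n^2 + n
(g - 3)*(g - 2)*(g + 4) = g^3 - g^2 - 14*g + 24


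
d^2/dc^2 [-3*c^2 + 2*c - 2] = -6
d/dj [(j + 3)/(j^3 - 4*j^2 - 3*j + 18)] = (-2*j^2 - 11*j - 9)/(j^5 - 5*j^4 - 5*j^3 + 45*j^2 - 108)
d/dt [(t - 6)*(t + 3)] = 2*t - 3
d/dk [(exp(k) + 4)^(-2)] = -2*exp(k)/(exp(k) + 4)^3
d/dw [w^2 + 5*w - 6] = 2*w + 5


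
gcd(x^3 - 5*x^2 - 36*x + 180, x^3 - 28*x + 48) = x + 6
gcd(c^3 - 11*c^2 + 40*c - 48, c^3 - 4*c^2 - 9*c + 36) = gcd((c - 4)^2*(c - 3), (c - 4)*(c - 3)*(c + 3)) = c^2 - 7*c + 12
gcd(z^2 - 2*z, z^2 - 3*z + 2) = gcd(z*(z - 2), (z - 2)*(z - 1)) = z - 2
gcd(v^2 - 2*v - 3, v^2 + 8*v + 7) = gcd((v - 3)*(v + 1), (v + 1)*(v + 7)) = v + 1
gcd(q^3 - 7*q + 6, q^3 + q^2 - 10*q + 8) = q^2 - 3*q + 2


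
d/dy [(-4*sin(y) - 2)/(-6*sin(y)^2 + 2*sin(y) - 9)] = 8*(-3*sin(y)^2 - 3*sin(y) + 5)*cos(y)/(6*sin(y)^2 - 2*sin(y) + 9)^2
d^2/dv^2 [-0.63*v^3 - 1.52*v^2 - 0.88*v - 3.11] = -3.78*v - 3.04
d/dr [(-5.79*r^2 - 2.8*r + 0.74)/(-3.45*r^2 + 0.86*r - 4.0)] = (-14.6394*r^2 + 51.426*r + 10.5636)/(11.9025*r^4 - 5.934*r^3 + 28.3396*r^2 - 6.88*r + 16.0)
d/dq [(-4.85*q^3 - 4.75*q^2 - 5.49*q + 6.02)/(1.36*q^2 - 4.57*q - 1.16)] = (-6.596*q^4 + 44.329*q^3 + 46.0519*q^2 - 5.3544*q + 33.8798)/(1.8496*q^4 - 12.4304*q^3 + 17.7297*q^2 + 10.6024*q + 1.3456)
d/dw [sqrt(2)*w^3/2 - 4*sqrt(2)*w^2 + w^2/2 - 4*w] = 3*sqrt(2)*w^2/2 - 8*sqrt(2)*w + w - 4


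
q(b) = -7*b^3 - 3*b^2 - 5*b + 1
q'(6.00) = -797.00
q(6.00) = -1649.00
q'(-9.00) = -1652.00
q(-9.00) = 4906.00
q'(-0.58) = -8.58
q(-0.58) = 4.26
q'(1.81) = -84.66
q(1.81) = -59.39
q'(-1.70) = -55.49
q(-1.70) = 35.22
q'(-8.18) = -1361.08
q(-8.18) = 3672.57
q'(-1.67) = -53.55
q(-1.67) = 33.59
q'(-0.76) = -12.57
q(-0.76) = 6.14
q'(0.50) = -13.25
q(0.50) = -3.12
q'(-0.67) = -10.41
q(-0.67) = 5.11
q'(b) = -21*b^2 - 6*b - 5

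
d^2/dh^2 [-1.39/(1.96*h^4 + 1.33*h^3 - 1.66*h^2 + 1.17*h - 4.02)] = ((32.6928*h^2 + 11.0922*h - 4.6148)*(1.96*h^4 + 1.33*h^3 - 1.66*h^2 + 1.17*h - 4.02) - 1.39*(7.84*h^3 + 3.99*h^2 - 3.32*h + 1.17)*(15.68*h^3 + 7.98*h^2 - 6.64*h + 2.34))/(1.96*h^4 + 1.33*h^3 - 1.66*h^2 + 1.17*h - 4.02)^3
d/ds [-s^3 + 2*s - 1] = 2 - 3*s^2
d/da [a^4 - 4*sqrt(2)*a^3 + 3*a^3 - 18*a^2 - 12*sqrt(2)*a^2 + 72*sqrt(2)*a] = 4*a^3 - 12*sqrt(2)*a^2 + 9*a^2 - 36*a - 24*sqrt(2)*a + 72*sqrt(2)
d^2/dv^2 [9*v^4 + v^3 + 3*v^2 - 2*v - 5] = 108*v^2 + 6*v + 6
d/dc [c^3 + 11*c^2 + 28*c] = 3*c^2 + 22*c + 28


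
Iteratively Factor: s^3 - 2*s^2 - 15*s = (s + 3)*(s^2 - 5*s) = (s - 5)*(s + 3)*(s)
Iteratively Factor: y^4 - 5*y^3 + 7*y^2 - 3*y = (y)*(y^3 - 5*y^2 + 7*y - 3) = y*(y - 1)*(y^2 - 4*y + 3) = y*(y - 3)*(y - 1)*(y - 1)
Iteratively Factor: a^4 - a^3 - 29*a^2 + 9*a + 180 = (a + 3)*(a^3 - 4*a^2 - 17*a + 60) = (a - 5)*(a + 3)*(a^2 + a - 12) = (a - 5)*(a + 3)*(a + 4)*(a - 3)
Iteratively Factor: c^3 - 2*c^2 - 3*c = (c)*(c^2 - 2*c - 3) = c*(c - 3)*(c + 1)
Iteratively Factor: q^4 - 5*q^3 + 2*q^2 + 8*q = (q)*(q^3 - 5*q^2 + 2*q + 8) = q*(q - 2)*(q^2 - 3*q - 4) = q*(q - 4)*(q - 2)*(q + 1)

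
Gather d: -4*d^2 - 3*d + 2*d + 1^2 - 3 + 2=-4*d^2 - d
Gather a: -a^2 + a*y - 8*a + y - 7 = -a^2 + a*(y - 8) + y - 7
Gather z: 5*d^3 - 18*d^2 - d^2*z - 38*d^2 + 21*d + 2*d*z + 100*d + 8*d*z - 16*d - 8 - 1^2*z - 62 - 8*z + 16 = 5*d^3 - 56*d^2 + 105*d + z*(-d^2 + 10*d - 9) - 54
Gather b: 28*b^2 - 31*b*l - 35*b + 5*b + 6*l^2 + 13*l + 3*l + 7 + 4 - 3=28*b^2 + b*(-31*l - 30) + 6*l^2 + 16*l + 8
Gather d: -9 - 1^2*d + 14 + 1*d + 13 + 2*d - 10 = 2*d + 8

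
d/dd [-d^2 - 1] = -2*d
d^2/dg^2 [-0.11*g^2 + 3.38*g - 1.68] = -0.220000000000000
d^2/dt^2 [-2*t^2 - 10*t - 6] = -4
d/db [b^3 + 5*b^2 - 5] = b*(3*b + 10)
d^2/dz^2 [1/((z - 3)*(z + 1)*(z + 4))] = 2*(6*z^4 + 16*z^3 - 21*z^2 - 30*z + 145)/(z^9 + 6*z^8 - 21*z^7 - 160*z^6 + 87*z^5 + 1374*z^4 + 685*z^3 - 3492*z^2 - 4752*z - 1728)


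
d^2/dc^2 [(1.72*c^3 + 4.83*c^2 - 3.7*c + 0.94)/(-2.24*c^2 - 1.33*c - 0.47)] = (-2.8421709430404e-14*c^4 + 63.445928*c^3 - 4.240152*c^2 - 42.454536*c - 8.105902)/(11.239424*c^6 + 20.020224*c^5 + 18.961824*c^4 + 10.753981*c^3 + 3.978597*c^2 + 0.881391*c + 0.103823)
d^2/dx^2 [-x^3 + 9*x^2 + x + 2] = 18 - 6*x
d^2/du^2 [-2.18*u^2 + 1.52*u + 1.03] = -4.36000000000000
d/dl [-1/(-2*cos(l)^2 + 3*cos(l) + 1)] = (4*cos(l) - 3)*sin(l)/(3*cos(l) - cos(2*l))^2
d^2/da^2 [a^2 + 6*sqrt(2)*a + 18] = 2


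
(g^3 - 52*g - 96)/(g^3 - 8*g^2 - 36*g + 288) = (g + 2)/(g - 6)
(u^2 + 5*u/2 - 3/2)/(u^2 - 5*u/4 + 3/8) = 4*(u + 3)/(4*u - 3)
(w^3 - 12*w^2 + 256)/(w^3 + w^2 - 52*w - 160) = (w - 8)/(w + 5)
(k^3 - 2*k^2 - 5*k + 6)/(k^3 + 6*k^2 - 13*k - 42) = (k - 1)/(k + 7)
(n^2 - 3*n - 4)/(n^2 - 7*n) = (n^2 - 3*n - 4)/(n*(n - 7))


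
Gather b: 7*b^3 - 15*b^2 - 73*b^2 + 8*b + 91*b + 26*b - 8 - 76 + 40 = 7*b^3 - 88*b^2 + 125*b - 44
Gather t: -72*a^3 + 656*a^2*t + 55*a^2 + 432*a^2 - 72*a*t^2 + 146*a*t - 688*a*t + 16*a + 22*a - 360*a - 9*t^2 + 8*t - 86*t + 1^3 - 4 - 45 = -72*a^3 + 487*a^2 - 322*a + t^2*(-72*a - 9) + t*(656*a^2 - 542*a - 78) - 48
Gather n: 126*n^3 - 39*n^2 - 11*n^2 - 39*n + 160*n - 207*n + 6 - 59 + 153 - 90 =126*n^3 - 50*n^2 - 86*n + 10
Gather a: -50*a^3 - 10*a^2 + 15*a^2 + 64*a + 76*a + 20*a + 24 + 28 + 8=-50*a^3 + 5*a^2 + 160*a + 60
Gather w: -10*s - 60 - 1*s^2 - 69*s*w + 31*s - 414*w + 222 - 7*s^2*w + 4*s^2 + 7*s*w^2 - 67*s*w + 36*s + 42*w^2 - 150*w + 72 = 3*s^2 + 57*s + w^2*(7*s + 42) + w*(-7*s^2 - 136*s - 564) + 234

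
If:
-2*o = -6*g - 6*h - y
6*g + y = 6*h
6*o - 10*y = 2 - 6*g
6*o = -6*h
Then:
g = 1/33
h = 0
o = 0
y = -2/11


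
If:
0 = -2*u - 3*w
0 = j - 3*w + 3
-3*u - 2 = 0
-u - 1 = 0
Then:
No Solution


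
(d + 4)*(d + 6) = d^2 + 10*d + 24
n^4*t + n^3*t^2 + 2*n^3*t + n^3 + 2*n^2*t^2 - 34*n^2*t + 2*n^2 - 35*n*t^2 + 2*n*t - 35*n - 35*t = (n - 5)*(n + 7)*(n + t)*(n*t + 1)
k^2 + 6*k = k*(k + 6)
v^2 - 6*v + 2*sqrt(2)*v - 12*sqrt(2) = (v - 6)*(v + 2*sqrt(2))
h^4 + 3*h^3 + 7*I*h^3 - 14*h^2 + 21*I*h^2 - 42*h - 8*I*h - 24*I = (h + 3)*(h + I)*(h + 2*I)*(h + 4*I)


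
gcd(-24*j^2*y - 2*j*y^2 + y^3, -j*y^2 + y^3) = y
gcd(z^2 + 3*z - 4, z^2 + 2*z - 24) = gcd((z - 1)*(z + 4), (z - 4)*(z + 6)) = 1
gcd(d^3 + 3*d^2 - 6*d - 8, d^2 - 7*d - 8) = d + 1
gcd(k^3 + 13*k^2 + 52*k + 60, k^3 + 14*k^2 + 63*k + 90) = k^2 + 11*k + 30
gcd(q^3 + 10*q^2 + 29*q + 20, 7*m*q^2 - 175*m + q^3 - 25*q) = q + 5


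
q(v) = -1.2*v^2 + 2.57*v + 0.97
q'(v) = 2.57 - 2.4*v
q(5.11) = -17.23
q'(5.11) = -9.69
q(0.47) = 1.91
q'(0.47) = 1.44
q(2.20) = 0.82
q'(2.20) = -2.71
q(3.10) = -2.60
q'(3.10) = -4.87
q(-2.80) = -15.63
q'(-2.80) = 9.29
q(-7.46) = -84.98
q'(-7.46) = 20.47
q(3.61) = -5.39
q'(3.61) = -6.09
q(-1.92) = -8.39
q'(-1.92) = 7.18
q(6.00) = -26.81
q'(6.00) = -11.83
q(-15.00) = -307.58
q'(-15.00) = 38.57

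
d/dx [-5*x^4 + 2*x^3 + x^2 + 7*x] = -20*x^3 + 6*x^2 + 2*x + 7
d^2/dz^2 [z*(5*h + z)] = 2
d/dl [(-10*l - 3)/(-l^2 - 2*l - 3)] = 2*(-5*l^2 - 3*l + 12)/(l^4 + 4*l^3 + 10*l^2 + 12*l + 9)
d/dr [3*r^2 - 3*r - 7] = 6*r - 3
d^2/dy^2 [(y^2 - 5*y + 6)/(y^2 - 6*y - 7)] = 2*(y^3 + 39*y^2 - 213*y + 517)/(y^6 - 18*y^5 + 87*y^4 + 36*y^3 - 609*y^2 - 882*y - 343)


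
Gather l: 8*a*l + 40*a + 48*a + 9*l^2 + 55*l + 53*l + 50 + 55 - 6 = 88*a + 9*l^2 + l*(8*a + 108) + 99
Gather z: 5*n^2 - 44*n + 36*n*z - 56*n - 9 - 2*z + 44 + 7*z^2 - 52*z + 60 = 5*n^2 - 100*n + 7*z^2 + z*(36*n - 54) + 95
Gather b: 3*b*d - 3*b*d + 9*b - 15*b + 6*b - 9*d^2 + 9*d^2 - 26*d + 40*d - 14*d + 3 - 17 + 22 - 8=0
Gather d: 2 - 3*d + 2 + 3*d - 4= 0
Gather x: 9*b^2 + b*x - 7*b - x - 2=9*b^2 - 7*b + x*(b - 1) - 2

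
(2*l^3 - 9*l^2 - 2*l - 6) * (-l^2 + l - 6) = -2*l^5 + 11*l^4 - 19*l^3 + 58*l^2 + 6*l + 36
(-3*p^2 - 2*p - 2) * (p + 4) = -3*p^3 - 14*p^2 - 10*p - 8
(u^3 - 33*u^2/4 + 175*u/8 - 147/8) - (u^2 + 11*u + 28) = u^3 - 37*u^2/4 + 87*u/8 - 371/8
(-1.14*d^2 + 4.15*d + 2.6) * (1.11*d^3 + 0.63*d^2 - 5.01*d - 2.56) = -1.2654*d^5 + 3.8883*d^4 + 11.2119*d^3 - 16.2351*d^2 - 23.65*d - 6.656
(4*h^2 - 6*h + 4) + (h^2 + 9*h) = 5*h^2 + 3*h + 4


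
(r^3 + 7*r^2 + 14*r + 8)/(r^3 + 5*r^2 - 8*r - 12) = (r^2 + 6*r + 8)/(r^2 + 4*r - 12)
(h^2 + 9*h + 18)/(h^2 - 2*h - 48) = (h + 3)/(h - 8)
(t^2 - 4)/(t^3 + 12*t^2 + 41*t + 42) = (t - 2)/(t^2 + 10*t + 21)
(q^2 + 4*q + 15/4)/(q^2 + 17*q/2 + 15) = (q + 3/2)/(q + 6)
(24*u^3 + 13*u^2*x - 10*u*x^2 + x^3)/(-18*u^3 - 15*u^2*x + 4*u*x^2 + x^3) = (-8*u + x)/(6*u + x)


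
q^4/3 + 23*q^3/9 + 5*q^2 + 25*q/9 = q*(q/3 + 1/3)*(q + 5/3)*(q + 5)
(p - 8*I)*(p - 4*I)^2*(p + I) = p^4 - 15*I*p^3 - 64*p^2 + 48*I*p - 128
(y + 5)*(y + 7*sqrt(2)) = y^2 + 5*y + 7*sqrt(2)*y + 35*sqrt(2)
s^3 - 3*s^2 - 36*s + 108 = (s - 6)*(s - 3)*(s + 6)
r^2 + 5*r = r*(r + 5)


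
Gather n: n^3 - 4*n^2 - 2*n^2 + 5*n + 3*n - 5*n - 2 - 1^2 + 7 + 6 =n^3 - 6*n^2 + 3*n + 10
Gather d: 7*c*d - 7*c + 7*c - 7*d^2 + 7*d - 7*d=7*c*d - 7*d^2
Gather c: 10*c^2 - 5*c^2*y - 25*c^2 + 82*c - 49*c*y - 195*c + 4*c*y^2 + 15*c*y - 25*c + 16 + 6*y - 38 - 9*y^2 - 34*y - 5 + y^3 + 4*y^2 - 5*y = c^2*(-5*y - 15) + c*(4*y^2 - 34*y - 138) + y^3 - 5*y^2 - 33*y - 27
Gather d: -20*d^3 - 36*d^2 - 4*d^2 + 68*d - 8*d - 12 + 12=-20*d^3 - 40*d^2 + 60*d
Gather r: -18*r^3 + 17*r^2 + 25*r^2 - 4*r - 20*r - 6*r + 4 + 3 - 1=-18*r^3 + 42*r^2 - 30*r + 6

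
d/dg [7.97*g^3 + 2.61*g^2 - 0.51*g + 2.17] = 23.91*g^2 + 5.22*g - 0.51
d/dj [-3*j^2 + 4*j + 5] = 4 - 6*j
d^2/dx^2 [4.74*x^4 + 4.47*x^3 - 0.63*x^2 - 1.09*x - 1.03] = 56.88*x^2 + 26.82*x - 1.26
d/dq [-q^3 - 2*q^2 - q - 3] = -3*q^2 - 4*q - 1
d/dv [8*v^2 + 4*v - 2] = 16*v + 4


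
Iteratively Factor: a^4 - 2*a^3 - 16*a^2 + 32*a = (a - 2)*(a^3 - 16*a) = (a - 2)*(a + 4)*(a^2 - 4*a) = a*(a - 2)*(a + 4)*(a - 4)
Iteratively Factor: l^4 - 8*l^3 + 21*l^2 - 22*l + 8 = (l - 1)*(l^3 - 7*l^2 + 14*l - 8) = (l - 1)^2*(l^2 - 6*l + 8) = (l - 4)*(l - 1)^2*(l - 2)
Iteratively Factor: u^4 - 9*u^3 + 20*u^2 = (u)*(u^3 - 9*u^2 + 20*u) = u^2*(u^2 - 9*u + 20) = u^2*(u - 5)*(u - 4)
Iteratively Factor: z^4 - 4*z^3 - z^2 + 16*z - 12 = (z - 3)*(z^3 - z^2 - 4*z + 4) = (z - 3)*(z + 2)*(z^2 - 3*z + 2) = (z - 3)*(z - 2)*(z + 2)*(z - 1)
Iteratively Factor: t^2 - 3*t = (t)*(t - 3)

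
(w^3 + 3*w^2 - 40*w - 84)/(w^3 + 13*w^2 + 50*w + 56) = (w - 6)/(w + 4)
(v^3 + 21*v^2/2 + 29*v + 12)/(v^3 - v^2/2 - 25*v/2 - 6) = (v^2 + 10*v + 24)/(v^2 - v - 12)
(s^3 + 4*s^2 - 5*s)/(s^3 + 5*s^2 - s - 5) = s/(s + 1)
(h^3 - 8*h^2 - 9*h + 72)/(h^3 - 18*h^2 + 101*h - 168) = (h + 3)/(h - 7)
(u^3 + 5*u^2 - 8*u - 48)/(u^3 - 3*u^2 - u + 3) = (u^2 + 8*u + 16)/(u^2 - 1)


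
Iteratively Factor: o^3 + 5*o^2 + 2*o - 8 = (o + 4)*(o^2 + o - 2) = (o + 2)*(o + 4)*(o - 1)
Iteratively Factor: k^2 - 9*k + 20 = (k - 5)*(k - 4)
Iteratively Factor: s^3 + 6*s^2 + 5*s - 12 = (s + 4)*(s^2 + 2*s - 3) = (s - 1)*(s + 4)*(s + 3)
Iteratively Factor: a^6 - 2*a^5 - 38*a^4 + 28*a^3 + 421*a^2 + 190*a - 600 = (a - 1)*(a^5 - a^4 - 39*a^3 - 11*a^2 + 410*a + 600) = (a - 1)*(a + 3)*(a^4 - 4*a^3 - 27*a^2 + 70*a + 200) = (a - 1)*(a + 2)*(a + 3)*(a^3 - 6*a^2 - 15*a + 100) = (a - 5)*(a - 1)*(a + 2)*(a + 3)*(a^2 - a - 20) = (a - 5)^2*(a - 1)*(a + 2)*(a + 3)*(a + 4)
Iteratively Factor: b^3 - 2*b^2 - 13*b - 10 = (b - 5)*(b^2 + 3*b + 2) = (b - 5)*(b + 1)*(b + 2)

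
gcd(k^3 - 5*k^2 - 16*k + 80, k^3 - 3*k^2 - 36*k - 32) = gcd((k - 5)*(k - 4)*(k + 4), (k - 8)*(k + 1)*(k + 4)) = k + 4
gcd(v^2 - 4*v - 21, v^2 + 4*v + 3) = v + 3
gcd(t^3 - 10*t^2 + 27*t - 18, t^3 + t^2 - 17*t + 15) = t^2 - 4*t + 3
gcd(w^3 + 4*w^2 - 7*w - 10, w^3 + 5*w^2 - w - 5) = w^2 + 6*w + 5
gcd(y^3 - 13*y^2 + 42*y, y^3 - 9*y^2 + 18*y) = y^2 - 6*y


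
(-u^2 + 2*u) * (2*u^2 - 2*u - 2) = -2*u^4 + 6*u^3 - 2*u^2 - 4*u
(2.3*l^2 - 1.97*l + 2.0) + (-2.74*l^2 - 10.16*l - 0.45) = -0.44*l^2 - 12.13*l + 1.55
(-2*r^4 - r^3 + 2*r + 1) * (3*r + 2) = -6*r^5 - 7*r^4 - 2*r^3 + 6*r^2 + 7*r + 2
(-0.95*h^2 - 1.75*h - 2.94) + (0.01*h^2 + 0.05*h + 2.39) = -0.94*h^2 - 1.7*h - 0.55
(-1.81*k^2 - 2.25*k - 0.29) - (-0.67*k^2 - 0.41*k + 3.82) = -1.14*k^2 - 1.84*k - 4.11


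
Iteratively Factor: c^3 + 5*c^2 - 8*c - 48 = (c + 4)*(c^2 + c - 12) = (c - 3)*(c + 4)*(c + 4)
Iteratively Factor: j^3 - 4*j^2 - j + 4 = (j + 1)*(j^2 - 5*j + 4) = (j - 4)*(j + 1)*(j - 1)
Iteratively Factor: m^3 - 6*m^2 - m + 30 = (m + 2)*(m^2 - 8*m + 15) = (m - 5)*(m + 2)*(m - 3)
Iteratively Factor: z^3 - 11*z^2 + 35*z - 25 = (z - 5)*(z^2 - 6*z + 5) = (z - 5)^2*(z - 1)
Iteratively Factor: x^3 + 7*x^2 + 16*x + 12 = (x + 2)*(x^2 + 5*x + 6) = (x + 2)^2*(x + 3)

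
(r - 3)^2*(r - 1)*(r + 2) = r^4 - 5*r^3 + r^2 + 21*r - 18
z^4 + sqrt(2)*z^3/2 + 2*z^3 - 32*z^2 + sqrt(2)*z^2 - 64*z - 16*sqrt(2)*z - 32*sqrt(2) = (z + 2)*(z - 4*sqrt(2))*(z + sqrt(2)/2)*(z + 4*sqrt(2))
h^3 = h^3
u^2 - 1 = (u - 1)*(u + 1)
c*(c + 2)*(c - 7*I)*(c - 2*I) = c^4 + 2*c^3 - 9*I*c^3 - 14*c^2 - 18*I*c^2 - 28*c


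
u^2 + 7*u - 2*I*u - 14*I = (u + 7)*(u - 2*I)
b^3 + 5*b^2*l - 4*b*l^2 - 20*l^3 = (b - 2*l)*(b + 2*l)*(b + 5*l)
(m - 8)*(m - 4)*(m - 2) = m^3 - 14*m^2 + 56*m - 64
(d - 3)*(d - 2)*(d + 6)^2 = d^4 + 7*d^3 - 18*d^2 - 108*d + 216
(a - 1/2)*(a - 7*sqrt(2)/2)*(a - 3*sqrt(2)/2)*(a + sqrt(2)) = a^4 - 4*sqrt(2)*a^3 - a^3/2 + a^2/2 + 2*sqrt(2)*a^2 - a/4 + 21*sqrt(2)*a/2 - 21*sqrt(2)/4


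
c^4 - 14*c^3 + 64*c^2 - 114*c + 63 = (c - 7)*(c - 3)^2*(c - 1)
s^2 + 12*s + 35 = (s + 5)*(s + 7)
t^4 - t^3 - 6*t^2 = t^2*(t - 3)*(t + 2)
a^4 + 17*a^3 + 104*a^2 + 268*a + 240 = (a + 2)*(a + 4)*(a + 5)*(a + 6)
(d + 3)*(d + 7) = d^2 + 10*d + 21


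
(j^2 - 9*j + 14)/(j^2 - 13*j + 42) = (j - 2)/(j - 6)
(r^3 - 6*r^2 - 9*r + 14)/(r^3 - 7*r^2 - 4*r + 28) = (r - 1)/(r - 2)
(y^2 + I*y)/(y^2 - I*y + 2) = y/(y - 2*I)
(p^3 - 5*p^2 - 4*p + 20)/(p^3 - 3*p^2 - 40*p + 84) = (p^2 - 3*p - 10)/(p^2 - p - 42)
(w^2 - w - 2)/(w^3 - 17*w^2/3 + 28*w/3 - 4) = 3*(w + 1)/(3*w^2 - 11*w + 6)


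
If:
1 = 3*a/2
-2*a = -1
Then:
No Solution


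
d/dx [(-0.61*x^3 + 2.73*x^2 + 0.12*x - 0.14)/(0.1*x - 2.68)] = (-0.122*x^3 + 5.1774*x^2 - 14.6328*x - 0.3076)/(0.01*x^2 - 0.536*x + 7.1824)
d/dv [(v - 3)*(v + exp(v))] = v + (v - 3)*(exp(v) + 1) + exp(v)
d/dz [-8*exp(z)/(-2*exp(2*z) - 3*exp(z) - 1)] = (8 - 16*exp(2*z))*exp(z)/(4*exp(4*z) + 12*exp(3*z) + 13*exp(2*z) + 6*exp(z) + 1)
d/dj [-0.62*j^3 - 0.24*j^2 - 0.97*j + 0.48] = -1.86*j^2 - 0.48*j - 0.97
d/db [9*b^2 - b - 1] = 18*b - 1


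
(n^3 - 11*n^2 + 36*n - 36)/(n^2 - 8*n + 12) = n - 3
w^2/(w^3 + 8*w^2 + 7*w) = w/(w^2 + 8*w + 7)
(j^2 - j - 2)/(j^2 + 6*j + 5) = (j - 2)/(j + 5)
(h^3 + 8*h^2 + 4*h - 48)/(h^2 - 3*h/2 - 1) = 2*(h^2 + 10*h + 24)/(2*h + 1)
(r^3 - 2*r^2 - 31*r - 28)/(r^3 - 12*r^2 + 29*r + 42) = (r + 4)/(r - 6)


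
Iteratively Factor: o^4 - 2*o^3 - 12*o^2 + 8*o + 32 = (o - 4)*(o^3 + 2*o^2 - 4*o - 8) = (o - 4)*(o + 2)*(o^2 - 4) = (o - 4)*(o - 2)*(o + 2)*(o + 2)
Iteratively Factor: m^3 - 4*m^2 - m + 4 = (m - 1)*(m^2 - 3*m - 4) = (m - 1)*(m + 1)*(m - 4)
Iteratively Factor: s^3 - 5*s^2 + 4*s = (s)*(s^2 - 5*s + 4) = s*(s - 4)*(s - 1)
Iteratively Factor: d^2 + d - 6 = (d - 2)*(d + 3)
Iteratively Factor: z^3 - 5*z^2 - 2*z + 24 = (z - 3)*(z^2 - 2*z - 8) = (z - 3)*(z + 2)*(z - 4)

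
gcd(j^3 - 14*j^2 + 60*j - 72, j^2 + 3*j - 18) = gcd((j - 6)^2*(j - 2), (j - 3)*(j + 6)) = 1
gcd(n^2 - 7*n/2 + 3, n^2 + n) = 1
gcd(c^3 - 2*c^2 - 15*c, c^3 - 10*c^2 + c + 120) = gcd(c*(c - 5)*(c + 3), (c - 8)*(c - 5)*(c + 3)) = c^2 - 2*c - 15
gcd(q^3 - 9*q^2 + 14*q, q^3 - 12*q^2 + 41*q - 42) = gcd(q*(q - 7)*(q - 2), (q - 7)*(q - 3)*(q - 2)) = q^2 - 9*q + 14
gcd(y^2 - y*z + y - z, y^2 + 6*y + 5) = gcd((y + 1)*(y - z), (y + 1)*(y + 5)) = y + 1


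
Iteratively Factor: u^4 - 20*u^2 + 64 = (u + 2)*(u^3 - 2*u^2 - 16*u + 32) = (u - 4)*(u + 2)*(u^2 + 2*u - 8) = (u - 4)*(u - 2)*(u + 2)*(u + 4)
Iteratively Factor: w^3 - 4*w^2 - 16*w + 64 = (w + 4)*(w^2 - 8*w + 16) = (w - 4)*(w + 4)*(w - 4)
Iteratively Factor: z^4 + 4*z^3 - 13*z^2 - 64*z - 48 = (z + 4)*(z^3 - 13*z - 12) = (z - 4)*(z + 4)*(z^2 + 4*z + 3) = (z - 4)*(z + 1)*(z + 4)*(z + 3)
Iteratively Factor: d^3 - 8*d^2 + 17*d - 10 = (d - 5)*(d^2 - 3*d + 2) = (d - 5)*(d - 1)*(d - 2)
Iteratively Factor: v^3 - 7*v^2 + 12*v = (v - 4)*(v^2 - 3*v) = v*(v - 4)*(v - 3)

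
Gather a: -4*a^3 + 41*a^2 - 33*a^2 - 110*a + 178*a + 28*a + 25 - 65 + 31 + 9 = -4*a^3 + 8*a^2 + 96*a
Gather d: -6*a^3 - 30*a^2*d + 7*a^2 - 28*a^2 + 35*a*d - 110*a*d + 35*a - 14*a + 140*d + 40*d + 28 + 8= -6*a^3 - 21*a^2 + 21*a + d*(-30*a^2 - 75*a + 180) + 36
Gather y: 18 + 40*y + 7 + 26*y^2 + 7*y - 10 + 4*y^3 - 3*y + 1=4*y^3 + 26*y^2 + 44*y + 16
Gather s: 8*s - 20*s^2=-20*s^2 + 8*s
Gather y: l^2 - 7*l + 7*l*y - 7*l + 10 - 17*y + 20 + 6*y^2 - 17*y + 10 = l^2 - 14*l + 6*y^2 + y*(7*l - 34) + 40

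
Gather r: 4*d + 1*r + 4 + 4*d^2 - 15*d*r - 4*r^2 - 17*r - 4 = 4*d^2 + 4*d - 4*r^2 + r*(-15*d - 16)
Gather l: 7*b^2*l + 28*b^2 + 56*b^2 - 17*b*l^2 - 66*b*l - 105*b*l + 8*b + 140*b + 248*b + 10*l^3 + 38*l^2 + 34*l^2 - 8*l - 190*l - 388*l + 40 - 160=84*b^2 + 396*b + 10*l^3 + l^2*(72 - 17*b) + l*(7*b^2 - 171*b - 586) - 120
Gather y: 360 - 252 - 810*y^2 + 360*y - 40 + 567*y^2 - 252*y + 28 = -243*y^2 + 108*y + 96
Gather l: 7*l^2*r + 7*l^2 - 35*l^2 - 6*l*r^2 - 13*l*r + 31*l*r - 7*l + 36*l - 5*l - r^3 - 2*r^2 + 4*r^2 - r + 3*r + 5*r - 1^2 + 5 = l^2*(7*r - 28) + l*(-6*r^2 + 18*r + 24) - r^3 + 2*r^2 + 7*r + 4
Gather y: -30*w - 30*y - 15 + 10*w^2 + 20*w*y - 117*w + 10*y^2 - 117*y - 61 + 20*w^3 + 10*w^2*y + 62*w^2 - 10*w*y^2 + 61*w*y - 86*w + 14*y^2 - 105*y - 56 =20*w^3 + 72*w^2 - 233*w + y^2*(24 - 10*w) + y*(10*w^2 + 81*w - 252) - 132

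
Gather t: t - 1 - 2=t - 3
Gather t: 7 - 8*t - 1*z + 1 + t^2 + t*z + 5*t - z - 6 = t^2 + t*(z - 3) - 2*z + 2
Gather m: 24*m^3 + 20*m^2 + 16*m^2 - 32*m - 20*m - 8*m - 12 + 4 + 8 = 24*m^3 + 36*m^2 - 60*m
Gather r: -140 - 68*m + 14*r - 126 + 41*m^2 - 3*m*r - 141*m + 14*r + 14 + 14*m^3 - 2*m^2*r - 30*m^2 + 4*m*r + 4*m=14*m^3 + 11*m^2 - 205*m + r*(-2*m^2 + m + 28) - 252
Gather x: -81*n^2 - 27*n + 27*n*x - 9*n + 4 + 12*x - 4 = -81*n^2 - 36*n + x*(27*n + 12)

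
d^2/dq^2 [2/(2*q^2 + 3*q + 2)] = 4*(-4*q^2 - 6*q + (4*q + 3)^2 - 4)/(2*q^2 + 3*q + 2)^3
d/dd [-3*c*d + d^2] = -3*c + 2*d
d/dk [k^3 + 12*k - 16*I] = 3*k^2 + 12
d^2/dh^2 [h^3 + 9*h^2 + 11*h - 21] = 6*h + 18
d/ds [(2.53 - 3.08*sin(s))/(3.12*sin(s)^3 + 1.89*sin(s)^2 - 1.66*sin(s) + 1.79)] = (19.2192*sin(s)^3 - 17.8596*sin(s)^2 - 9.5634*sin(s) - 1.3134)*cos(s)/(9.7344*sin(s)^6 + 11.7936*sin(s)^5 - 6.7863*sin(s)^4 + 4.8948*sin(s)^3 + 9.5218*sin(s)^2 - 5.9428*sin(s) + 3.2041)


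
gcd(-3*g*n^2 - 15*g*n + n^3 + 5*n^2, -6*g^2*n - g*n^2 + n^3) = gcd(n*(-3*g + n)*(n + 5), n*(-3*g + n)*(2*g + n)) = 3*g*n - n^2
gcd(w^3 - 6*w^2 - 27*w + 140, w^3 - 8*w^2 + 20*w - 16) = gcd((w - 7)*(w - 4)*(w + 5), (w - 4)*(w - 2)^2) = w - 4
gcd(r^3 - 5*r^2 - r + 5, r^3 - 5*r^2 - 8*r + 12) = r - 1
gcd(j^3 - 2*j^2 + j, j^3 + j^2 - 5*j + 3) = j^2 - 2*j + 1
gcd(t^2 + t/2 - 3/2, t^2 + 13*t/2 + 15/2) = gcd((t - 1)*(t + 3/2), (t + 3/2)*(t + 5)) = t + 3/2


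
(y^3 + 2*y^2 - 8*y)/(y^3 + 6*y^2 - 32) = y/(y + 4)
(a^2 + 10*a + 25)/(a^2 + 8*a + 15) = (a + 5)/(a + 3)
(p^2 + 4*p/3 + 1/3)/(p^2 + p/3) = (p + 1)/p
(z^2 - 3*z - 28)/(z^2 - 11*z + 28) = (z + 4)/(z - 4)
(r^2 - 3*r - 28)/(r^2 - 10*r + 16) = (r^2 - 3*r - 28)/(r^2 - 10*r + 16)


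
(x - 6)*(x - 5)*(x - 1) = x^3 - 12*x^2 + 41*x - 30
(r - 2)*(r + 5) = r^2 + 3*r - 10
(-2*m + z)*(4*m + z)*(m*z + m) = -8*m^3*z - 8*m^3 + 2*m^2*z^2 + 2*m^2*z + m*z^3 + m*z^2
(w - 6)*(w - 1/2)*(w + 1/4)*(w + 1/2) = w^4 - 23*w^3/4 - 7*w^2/4 + 23*w/16 + 3/8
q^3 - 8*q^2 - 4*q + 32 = (q - 8)*(q - 2)*(q + 2)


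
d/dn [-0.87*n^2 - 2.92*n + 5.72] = -1.74*n - 2.92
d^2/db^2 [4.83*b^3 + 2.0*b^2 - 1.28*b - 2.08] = 28.98*b + 4.0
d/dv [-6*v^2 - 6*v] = -12*v - 6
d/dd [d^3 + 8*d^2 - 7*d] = 3*d^2 + 16*d - 7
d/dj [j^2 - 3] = 2*j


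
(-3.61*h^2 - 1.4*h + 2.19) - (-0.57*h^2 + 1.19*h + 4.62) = -3.04*h^2 - 2.59*h - 2.43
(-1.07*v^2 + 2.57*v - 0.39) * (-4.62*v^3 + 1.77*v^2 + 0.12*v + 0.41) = 4.9434*v^5 - 13.7673*v^4 + 6.2223*v^3 - 0.8206*v^2 + 1.0069*v - 0.1599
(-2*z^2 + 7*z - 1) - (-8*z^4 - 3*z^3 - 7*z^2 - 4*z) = 8*z^4 + 3*z^3 + 5*z^2 + 11*z - 1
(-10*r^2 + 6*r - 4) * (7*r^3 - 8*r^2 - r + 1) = -70*r^5 + 122*r^4 - 66*r^3 + 16*r^2 + 10*r - 4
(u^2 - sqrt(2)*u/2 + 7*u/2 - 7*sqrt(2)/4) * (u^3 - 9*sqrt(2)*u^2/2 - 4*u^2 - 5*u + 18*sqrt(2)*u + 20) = u^5 - 5*sqrt(2)*u^4 - u^4/2 - 29*u^3/2 + 5*sqrt(2)*u^3/2 + u^2/4 + 145*sqrt(2)*u^2/2 - 5*sqrt(2)*u/4 + 7*u - 35*sqrt(2)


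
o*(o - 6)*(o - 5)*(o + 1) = o^4 - 10*o^3 + 19*o^2 + 30*o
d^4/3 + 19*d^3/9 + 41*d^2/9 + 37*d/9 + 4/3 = (d/3 + 1)*(d + 1)^2*(d + 4/3)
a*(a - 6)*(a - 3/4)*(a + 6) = a^4 - 3*a^3/4 - 36*a^2 + 27*a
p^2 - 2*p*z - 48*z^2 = (p - 8*z)*(p + 6*z)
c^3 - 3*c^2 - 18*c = c*(c - 6)*(c + 3)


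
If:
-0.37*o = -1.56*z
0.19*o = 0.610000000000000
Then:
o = 3.21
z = 0.76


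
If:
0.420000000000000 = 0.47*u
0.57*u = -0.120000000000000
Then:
No Solution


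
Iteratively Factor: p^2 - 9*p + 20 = (p - 5)*(p - 4)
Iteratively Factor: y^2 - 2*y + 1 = (y - 1)*(y - 1)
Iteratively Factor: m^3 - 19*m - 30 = (m + 2)*(m^2 - 2*m - 15) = (m - 5)*(m + 2)*(m + 3)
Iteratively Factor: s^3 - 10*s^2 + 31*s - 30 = (s - 3)*(s^2 - 7*s + 10) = (s - 3)*(s - 2)*(s - 5)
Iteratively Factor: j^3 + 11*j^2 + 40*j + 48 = (j + 4)*(j^2 + 7*j + 12) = (j + 4)^2*(j + 3)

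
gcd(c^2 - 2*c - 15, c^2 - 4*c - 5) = c - 5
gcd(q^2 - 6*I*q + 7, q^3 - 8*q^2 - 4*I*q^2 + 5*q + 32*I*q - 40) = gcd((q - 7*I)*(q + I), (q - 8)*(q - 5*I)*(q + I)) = q + I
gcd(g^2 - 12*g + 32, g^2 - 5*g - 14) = 1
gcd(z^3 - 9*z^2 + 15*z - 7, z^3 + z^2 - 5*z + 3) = z^2 - 2*z + 1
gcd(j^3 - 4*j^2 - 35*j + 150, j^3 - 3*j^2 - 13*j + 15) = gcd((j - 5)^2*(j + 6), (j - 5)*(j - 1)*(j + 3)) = j - 5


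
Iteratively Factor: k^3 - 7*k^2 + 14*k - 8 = (k - 4)*(k^2 - 3*k + 2) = (k - 4)*(k - 1)*(k - 2)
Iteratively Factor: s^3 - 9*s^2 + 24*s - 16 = (s - 4)*(s^2 - 5*s + 4) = (s - 4)^2*(s - 1)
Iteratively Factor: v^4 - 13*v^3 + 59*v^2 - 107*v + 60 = (v - 1)*(v^3 - 12*v^2 + 47*v - 60) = (v - 4)*(v - 1)*(v^2 - 8*v + 15) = (v - 4)*(v - 3)*(v - 1)*(v - 5)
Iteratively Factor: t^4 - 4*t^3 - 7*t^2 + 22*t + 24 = (t - 4)*(t^3 - 7*t - 6) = (t - 4)*(t + 2)*(t^2 - 2*t - 3) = (t - 4)*(t + 1)*(t + 2)*(t - 3)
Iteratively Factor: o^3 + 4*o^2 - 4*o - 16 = (o - 2)*(o^2 + 6*o + 8) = (o - 2)*(o + 4)*(o + 2)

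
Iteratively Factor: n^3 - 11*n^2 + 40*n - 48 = (n - 3)*(n^2 - 8*n + 16) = (n - 4)*(n - 3)*(n - 4)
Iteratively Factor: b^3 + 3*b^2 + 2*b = (b)*(b^2 + 3*b + 2) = b*(b + 2)*(b + 1)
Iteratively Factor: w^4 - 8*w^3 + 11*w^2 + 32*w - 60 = (w + 2)*(w^3 - 10*w^2 + 31*w - 30) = (w - 3)*(w + 2)*(w^2 - 7*w + 10) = (w - 3)*(w - 2)*(w + 2)*(w - 5)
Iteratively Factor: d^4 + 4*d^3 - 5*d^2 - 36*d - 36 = (d + 3)*(d^3 + d^2 - 8*d - 12) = (d - 3)*(d + 3)*(d^2 + 4*d + 4) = (d - 3)*(d + 2)*(d + 3)*(d + 2)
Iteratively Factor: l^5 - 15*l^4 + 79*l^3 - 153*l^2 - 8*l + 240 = (l - 4)*(l^4 - 11*l^3 + 35*l^2 - 13*l - 60) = (l - 4)^2*(l^3 - 7*l^2 + 7*l + 15) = (l - 5)*(l - 4)^2*(l^2 - 2*l - 3) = (l - 5)*(l - 4)^2*(l - 3)*(l + 1)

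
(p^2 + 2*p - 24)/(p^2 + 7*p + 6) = (p - 4)/(p + 1)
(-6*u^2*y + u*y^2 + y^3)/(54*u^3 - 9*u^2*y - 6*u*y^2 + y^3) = y*(-2*u + y)/(18*u^2 - 9*u*y + y^2)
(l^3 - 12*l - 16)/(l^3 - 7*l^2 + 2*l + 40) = (l + 2)/(l - 5)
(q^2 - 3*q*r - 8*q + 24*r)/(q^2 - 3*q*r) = (q - 8)/q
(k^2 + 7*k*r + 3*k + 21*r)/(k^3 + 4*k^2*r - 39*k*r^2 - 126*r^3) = (-k - 3)/(-k^2 + 3*k*r + 18*r^2)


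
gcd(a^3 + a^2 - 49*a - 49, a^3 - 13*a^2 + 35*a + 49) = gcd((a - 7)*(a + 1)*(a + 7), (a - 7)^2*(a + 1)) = a^2 - 6*a - 7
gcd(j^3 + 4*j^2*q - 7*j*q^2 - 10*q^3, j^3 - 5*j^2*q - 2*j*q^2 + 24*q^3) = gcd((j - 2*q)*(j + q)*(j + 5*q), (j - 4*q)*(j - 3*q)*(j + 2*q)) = 1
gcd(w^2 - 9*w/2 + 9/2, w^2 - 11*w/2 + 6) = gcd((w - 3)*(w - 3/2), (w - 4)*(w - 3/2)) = w - 3/2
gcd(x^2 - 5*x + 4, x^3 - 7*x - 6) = 1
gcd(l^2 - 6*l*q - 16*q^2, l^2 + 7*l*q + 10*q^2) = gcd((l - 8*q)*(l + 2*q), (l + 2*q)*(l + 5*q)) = l + 2*q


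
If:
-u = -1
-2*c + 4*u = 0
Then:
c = 2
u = 1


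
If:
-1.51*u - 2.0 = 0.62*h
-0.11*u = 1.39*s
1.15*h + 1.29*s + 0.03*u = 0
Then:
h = -0.08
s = 0.10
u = -1.29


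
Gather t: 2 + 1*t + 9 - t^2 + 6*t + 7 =-t^2 + 7*t + 18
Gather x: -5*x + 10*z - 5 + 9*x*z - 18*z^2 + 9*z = x*(9*z - 5) - 18*z^2 + 19*z - 5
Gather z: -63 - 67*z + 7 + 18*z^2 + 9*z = 18*z^2 - 58*z - 56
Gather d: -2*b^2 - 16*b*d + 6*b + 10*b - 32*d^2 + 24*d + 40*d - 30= -2*b^2 + 16*b - 32*d^2 + d*(64 - 16*b) - 30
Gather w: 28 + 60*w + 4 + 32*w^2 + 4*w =32*w^2 + 64*w + 32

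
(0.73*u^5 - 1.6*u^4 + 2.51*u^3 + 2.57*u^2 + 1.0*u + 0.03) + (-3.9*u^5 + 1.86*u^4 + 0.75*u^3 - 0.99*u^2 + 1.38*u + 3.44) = -3.17*u^5 + 0.26*u^4 + 3.26*u^3 + 1.58*u^2 + 2.38*u + 3.47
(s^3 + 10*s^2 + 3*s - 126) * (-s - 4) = -s^4 - 14*s^3 - 43*s^2 + 114*s + 504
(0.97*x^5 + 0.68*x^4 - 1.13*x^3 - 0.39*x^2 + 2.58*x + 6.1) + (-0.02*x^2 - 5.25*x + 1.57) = 0.97*x^5 + 0.68*x^4 - 1.13*x^3 - 0.41*x^2 - 2.67*x + 7.67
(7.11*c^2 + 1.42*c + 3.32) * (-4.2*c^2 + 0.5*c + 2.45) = -29.862*c^4 - 2.409*c^3 + 4.1855*c^2 + 5.139*c + 8.134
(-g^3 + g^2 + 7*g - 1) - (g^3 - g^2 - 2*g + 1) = -2*g^3 + 2*g^2 + 9*g - 2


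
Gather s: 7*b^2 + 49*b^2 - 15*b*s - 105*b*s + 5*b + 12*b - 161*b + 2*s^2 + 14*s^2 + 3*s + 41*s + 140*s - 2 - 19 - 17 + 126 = 56*b^2 - 144*b + 16*s^2 + s*(184 - 120*b) + 88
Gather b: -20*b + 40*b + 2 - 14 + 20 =20*b + 8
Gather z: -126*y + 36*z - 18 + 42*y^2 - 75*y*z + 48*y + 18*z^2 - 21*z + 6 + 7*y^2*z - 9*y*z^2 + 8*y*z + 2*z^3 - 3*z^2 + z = 42*y^2 - 78*y + 2*z^3 + z^2*(15 - 9*y) + z*(7*y^2 - 67*y + 16) - 12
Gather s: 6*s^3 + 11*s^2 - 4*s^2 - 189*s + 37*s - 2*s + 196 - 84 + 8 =6*s^3 + 7*s^2 - 154*s + 120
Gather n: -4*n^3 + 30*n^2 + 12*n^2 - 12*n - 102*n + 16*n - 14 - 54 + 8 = -4*n^3 + 42*n^2 - 98*n - 60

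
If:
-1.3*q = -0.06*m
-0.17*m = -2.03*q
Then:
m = 0.00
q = 0.00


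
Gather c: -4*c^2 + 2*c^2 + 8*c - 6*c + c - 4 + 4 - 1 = -2*c^2 + 3*c - 1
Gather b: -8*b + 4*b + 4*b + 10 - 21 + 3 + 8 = 0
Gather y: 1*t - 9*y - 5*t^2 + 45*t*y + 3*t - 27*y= -5*t^2 + 4*t + y*(45*t - 36)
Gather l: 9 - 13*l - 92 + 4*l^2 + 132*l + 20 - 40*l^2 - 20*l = -36*l^2 + 99*l - 63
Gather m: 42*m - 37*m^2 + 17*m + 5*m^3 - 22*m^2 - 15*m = 5*m^3 - 59*m^2 + 44*m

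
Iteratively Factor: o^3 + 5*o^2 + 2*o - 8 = (o + 4)*(o^2 + o - 2) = (o + 2)*(o + 4)*(o - 1)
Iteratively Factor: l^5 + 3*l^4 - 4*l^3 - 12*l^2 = (l - 2)*(l^4 + 5*l^3 + 6*l^2) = (l - 2)*(l + 2)*(l^3 + 3*l^2) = (l - 2)*(l + 2)*(l + 3)*(l^2) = l*(l - 2)*(l + 2)*(l + 3)*(l)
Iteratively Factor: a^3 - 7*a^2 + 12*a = (a - 4)*(a^2 - 3*a) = a*(a - 4)*(a - 3)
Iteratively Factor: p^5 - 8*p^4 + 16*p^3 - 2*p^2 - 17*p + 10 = (p - 2)*(p^4 - 6*p^3 + 4*p^2 + 6*p - 5) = (p - 2)*(p - 1)*(p^3 - 5*p^2 - p + 5) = (p - 2)*(p - 1)*(p + 1)*(p^2 - 6*p + 5) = (p - 5)*(p - 2)*(p - 1)*(p + 1)*(p - 1)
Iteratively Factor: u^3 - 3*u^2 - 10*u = (u)*(u^2 - 3*u - 10) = u*(u - 5)*(u + 2)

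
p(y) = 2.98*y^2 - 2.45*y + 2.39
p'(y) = 5.96*y - 2.45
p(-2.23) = 22.67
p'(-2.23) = -15.74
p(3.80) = 36.11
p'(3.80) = 20.20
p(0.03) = 2.32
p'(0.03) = -2.27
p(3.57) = 31.62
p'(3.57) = 18.83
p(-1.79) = 16.32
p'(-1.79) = -13.12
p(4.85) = 60.60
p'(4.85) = 26.46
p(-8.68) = 248.18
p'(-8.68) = -54.18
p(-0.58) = 4.81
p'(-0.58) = -5.91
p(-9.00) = 265.82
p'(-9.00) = -56.09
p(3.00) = 21.86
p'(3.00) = 15.43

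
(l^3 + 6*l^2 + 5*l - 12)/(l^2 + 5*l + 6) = (l^2 + 3*l - 4)/(l + 2)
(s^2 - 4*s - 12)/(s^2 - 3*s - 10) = (s - 6)/(s - 5)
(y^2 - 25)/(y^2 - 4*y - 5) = (y + 5)/(y + 1)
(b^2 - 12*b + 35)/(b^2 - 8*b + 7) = (b - 5)/(b - 1)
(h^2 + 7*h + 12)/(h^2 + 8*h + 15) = (h + 4)/(h + 5)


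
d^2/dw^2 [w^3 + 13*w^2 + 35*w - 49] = 6*w + 26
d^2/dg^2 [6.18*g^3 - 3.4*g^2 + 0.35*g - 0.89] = 37.08*g - 6.8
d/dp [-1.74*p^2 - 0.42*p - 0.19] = -3.48*p - 0.42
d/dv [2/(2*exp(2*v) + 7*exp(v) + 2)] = (-8*exp(v) - 14)*exp(v)/(2*exp(2*v) + 7*exp(v) + 2)^2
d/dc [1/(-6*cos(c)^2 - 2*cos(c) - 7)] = -2*(6*cos(c) + 1)*sin(c)/(6*cos(c)^2 + 2*cos(c) + 7)^2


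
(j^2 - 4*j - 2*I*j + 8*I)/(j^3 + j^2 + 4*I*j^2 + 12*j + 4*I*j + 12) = (j - 4)/(j^2 + j*(1 + 6*I) + 6*I)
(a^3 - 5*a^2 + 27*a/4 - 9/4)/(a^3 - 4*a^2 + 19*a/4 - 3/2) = (a - 3)/(a - 2)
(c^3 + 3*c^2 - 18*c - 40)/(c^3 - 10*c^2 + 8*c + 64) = (c + 5)/(c - 8)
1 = 1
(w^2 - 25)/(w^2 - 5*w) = (w + 5)/w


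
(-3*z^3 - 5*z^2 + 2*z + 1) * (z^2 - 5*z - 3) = -3*z^5 + 10*z^4 + 36*z^3 + 6*z^2 - 11*z - 3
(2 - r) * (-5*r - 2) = 5*r^2 - 8*r - 4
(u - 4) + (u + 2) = 2*u - 2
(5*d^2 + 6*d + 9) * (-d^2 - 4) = -5*d^4 - 6*d^3 - 29*d^2 - 24*d - 36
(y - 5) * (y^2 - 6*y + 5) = y^3 - 11*y^2 + 35*y - 25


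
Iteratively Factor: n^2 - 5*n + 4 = (n - 1)*(n - 4)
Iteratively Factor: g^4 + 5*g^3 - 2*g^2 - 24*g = (g + 4)*(g^3 + g^2 - 6*g) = (g + 3)*(g + 4)*(g^2 - 2*g) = (g - 2)*(g + 3)*(g + 4)*(g)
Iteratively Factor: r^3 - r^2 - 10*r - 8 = (r - 4)*(r^2 + 3*r + 2) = (r - 4)*(r + 2)*(r + 1)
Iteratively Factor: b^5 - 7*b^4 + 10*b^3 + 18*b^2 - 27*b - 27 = (b - 3)*(b^4 - 4*b^3 - 2*b^2 + 12*b + 9) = (b - 3)*(b + 1)*(b^3 - 5*b^2 + 3*b + 9) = (b - 3)^2*(b + 1)*(b^2 - 2*b - 3) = (b - 3)^3*(b + 1)*(b + 1)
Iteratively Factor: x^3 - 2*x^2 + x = (x - 1)*(x^2 - x) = (x - 1)^2*(x)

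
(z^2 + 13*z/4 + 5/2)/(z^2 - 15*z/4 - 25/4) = (z + 2)/(z - 5)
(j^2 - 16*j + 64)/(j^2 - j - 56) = (j - 8)/(j + 7)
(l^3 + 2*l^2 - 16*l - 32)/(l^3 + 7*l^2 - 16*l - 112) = (l + 2)/(l + 7)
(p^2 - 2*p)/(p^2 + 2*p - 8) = p/(p + 4)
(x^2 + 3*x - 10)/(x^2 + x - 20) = (x - 2)/(x - 4)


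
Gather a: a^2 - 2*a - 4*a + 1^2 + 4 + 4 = a^2 - 6*a + 9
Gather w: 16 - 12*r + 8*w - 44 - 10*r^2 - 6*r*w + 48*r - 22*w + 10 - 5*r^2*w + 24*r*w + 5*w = -10*r^2 + 36*r + w*(-5*r^2 + 18*r - 9) - 18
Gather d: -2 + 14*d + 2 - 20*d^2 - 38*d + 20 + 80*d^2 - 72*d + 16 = 60*d^2 - 96*d + 36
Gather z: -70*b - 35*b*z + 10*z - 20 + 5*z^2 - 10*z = -35*b*z - 70*b + 5*z^2 - 20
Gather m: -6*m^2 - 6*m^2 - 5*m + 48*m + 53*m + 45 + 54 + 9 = -12*m^2 + 96*m + 108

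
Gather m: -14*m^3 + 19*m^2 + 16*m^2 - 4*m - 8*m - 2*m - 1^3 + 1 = -14*m^3 + 35*m^2 - 14*m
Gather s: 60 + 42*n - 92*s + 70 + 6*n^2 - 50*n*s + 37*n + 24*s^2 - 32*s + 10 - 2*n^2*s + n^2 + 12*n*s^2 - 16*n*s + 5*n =7*n^2 + 84*n + s^2*(12*n + 24) + s*(-2*n^2 - 66*n - 124) + 140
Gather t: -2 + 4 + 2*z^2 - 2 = 2*z^2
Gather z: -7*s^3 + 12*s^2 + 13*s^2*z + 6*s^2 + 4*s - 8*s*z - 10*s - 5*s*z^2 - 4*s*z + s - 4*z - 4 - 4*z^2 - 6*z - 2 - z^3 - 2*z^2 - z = -7*s^3 + 18*s^2 - 5*s - z^3 + z^2*(-5*s - 6) + z*(13*s^2 - 12*s - 11) - 6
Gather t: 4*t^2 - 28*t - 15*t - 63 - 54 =4*t^2 - 43*t - 117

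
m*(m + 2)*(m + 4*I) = m^3 + 2*m^2 + 4*I*m^2 + 8*I*m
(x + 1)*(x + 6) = x^2 + 7*x + 6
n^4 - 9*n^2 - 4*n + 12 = (n - 3)*(n - 1)*(n + 2)^2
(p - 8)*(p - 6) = p^2 - 14*p + 48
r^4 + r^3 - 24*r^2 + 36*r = r*(r - 3)*(r - 2)*(r + 6)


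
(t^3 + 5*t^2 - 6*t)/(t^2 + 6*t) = t - 1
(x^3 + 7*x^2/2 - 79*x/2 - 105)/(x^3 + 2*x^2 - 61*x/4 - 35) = 2*(x^2 + x - 42)/(2*x^2 - x - 28)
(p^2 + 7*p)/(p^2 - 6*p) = (p + 7)/(p - 6)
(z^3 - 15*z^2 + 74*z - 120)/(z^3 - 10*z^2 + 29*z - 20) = (z - 6)/(z - 1)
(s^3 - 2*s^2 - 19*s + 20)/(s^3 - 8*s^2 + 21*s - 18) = (s^3 - 2*s^2 - 19*s + 20)/(s^3 - 8*s^2 + 21*s - 18)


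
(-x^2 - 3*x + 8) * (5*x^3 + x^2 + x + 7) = -5*x^5 - 16*x^4 + 36*x^3 - 2*x^2 - 13*x + 56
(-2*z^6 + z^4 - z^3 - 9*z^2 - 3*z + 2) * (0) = 0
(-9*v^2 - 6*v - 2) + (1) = -9*v^2 - 6*v - 1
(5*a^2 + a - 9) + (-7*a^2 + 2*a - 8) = -2*a^2 + 3*a - 17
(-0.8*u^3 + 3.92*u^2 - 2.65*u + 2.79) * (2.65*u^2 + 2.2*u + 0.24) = -2.12*u^5 + 8.628*u^4 + 1.4095*u^3 + 2.5043*u^2 + 5.502*u + 0.6696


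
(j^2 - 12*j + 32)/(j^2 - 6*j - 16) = (j - 4)/(j + 2)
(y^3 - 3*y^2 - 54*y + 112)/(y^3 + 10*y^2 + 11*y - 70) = (y - 8)/(y + 5)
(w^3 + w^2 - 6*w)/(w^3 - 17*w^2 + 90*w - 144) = w*(w^2 + w - 6)/(w^3 - 17*w^2 + 90*w - 144)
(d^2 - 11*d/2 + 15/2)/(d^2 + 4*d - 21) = (d - 5/2)/(d + 7)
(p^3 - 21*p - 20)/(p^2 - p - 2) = (p^2 - p - 20)/(p - 2)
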